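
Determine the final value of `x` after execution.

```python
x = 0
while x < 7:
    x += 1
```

Let's trace through this code step by step.

Initialize: x = 0
Entering loop: while x < 7:

After execution: x = 7
7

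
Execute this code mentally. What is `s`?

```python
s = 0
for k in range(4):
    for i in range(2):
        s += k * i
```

Let's trace through this code step by step.

Initialize: s = 0
Entering loop: for k in range(4):

After execution: s = 6
6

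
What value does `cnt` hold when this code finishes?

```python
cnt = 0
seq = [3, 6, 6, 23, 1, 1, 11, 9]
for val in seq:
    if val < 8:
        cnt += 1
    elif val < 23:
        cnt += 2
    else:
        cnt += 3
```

Let's trace through this code step by step.

Initialize: cnt = 0
Initialize: seq = [3, 6, 6, 23, 1, 1, 11, 9]
Entering loop: for val in seq:

After execution: cnt = 12
12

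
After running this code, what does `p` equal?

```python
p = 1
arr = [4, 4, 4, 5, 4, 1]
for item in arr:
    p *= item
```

Let's trace through this code step by step.

Initialize: p = 1
Initialize: arr = [4, 4, 4, 5, 4, 1]
Entering loop: for item in arr:

After execution: p = 1280
1280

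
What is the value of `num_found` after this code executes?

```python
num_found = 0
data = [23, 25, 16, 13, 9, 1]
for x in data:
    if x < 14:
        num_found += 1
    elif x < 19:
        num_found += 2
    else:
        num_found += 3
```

Let's trace through this code step by step.

Initialize: num_found = 0
Initialize: data = [23, 25, 16, 13, 9, 1]
Entering loop: for x in data:

After execution: num_found = 11
11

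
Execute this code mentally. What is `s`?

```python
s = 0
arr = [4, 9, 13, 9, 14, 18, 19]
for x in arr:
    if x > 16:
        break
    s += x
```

Let's trace through this code step by step.

Initialize: s = 0
Initialize: arr = [4, 9, 13, 9, 14, 18, 19]
Entering loop: for x in arr:

After execution: s = 49
49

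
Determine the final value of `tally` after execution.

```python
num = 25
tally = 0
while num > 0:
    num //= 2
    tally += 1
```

Let's trace through this code step by step.

Initialize: num = 25
Initialize: tally = 0
Entering loop: while num > 0:

After execution: tally = 5
5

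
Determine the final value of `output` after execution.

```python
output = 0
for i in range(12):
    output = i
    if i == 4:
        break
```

Let's trace through this code step by step.

Initialize: output = 0
Entering loop: for i in range(12):

After execution: output = 4
4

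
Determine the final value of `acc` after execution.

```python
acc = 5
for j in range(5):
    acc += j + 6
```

Let's trace through this code step by step.

Initialize: acc = 5
Entering loop: for j in range(5):

After execution: acc = 45
45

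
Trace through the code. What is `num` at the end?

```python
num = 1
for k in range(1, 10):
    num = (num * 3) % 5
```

Let's trace through this code step by step.

Initialize: num = 1
Entering loop: for k in range(1, 10):

After execution: num = 3
3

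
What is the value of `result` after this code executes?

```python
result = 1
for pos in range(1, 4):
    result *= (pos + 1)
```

Let's trace through this code step by step.

Initialize: result = 1
Entering loop: for pos in range(1, 4):

After execution: result = 24
24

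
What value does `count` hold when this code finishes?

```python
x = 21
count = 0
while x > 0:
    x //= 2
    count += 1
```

Let's trace through this code step by step.

Initialize: x = 21
Initialize: count = 0
Entering loop: while x > 0:

After execution: count = 5
5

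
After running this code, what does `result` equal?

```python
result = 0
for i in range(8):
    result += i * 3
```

Let's trace through this code step by step.

Initialize: result = 0
Entering loop: for i in range(8):

After execution: result = 84
84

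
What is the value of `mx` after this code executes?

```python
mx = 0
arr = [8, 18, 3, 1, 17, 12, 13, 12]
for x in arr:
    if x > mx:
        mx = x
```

Let's trace through this code step by step.

Initialize: mx = 0
Initialize: arr = [8, 18, 3, 1, 17, 12, 13, 12]
Entering loop: for x in arr:

After execution: mx = 18
18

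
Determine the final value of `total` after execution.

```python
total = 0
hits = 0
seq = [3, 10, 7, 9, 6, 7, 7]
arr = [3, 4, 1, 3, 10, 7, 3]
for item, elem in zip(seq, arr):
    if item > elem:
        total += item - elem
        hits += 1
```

Let's trace through this code step by step.

Initialize: total = 0
Initialize: hits = 0
Initialize: seq = [3, 10, 7, 9, 6, 7, 7]
Initialize: arr = [3, 4, 1, 3, 10, 7, 3]
Entering loop: for item, elem in zip(seq, arr):

After execution: total = 22
22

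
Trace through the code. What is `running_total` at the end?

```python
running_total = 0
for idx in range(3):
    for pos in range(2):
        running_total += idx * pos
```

Let's trace through this code step by step.

Initialize: running_total = 0
Entering loop: for idx in range(3):

After execution: running_total = 3
3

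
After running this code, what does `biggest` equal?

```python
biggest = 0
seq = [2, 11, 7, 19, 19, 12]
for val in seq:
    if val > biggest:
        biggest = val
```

Let's trace through this code step by step.

Initialize: biggest = 0
Initialize: seq = [2, 11, 7, 19, 19, 12]
Entering loop: for val in seq:

After execution: biggest = 19
19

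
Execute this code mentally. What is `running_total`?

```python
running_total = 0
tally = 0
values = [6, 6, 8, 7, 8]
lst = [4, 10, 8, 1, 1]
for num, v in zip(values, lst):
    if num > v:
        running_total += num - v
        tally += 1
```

Let's trace through this code step by step.

Initialize: running_total = 0
Initialize: tally = 0
Initialize: values = [6, 6, 8, 7, 8]
Initialize: lst = [4, 10, 8, 1, 1]
Entering loop: for num, v in zip(values, lst):

After execution: running_total = 15
15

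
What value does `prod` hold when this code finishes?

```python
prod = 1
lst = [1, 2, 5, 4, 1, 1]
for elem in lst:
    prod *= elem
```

Let's trace through this code step by step.

Initialize: prod = 1
Initialize: lst = [1, 2, 5, 4, 1, 1]
Entering loop: for elem in lst:

After execution: prod = 40
40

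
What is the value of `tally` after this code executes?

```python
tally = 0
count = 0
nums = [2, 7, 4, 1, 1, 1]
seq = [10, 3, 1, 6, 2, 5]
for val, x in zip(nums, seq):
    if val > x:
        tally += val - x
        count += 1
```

Let's trace through this code step by step.

Initialize: tally = 0
Initialize: count = 0
Initialize: nums = [2, 7, 4, 1, 1, 1]
Initialize: seq = [10, 3, 1, 6, 2, 5]
Entering loop: for val, x in zip(nums, seq):

After execution: tally = 7
7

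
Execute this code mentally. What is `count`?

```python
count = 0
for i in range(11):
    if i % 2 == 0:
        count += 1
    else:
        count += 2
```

Let's trace through this code step by step.

Initialize: count = 0
Entering loop: for i in range(11):

After execution: count = 16
16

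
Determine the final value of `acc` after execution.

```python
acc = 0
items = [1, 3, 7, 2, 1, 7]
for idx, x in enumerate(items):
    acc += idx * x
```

Let's trace through this code step by step.

Initialize: acc = 0
Initialize: items = [1, 3, 7, 2, 1, 7]
Entering loop: for idx, x in enumerate(items):

After execution: acc = 62
62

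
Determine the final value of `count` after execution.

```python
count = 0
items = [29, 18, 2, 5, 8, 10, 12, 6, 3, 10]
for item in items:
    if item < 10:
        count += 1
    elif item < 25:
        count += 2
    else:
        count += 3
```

Let's trace through this code step by step.

Initialize: count = 0
Initialize: items = [29, 18, 2, 5, 8, 10, 12, 6, 3, 10]
Entering loop: for item in items:

After execution: count = 16
16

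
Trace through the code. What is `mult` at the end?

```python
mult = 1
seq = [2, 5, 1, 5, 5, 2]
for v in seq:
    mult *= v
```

Let's trace through this code step by step.

Initialize: mult = 1
Initialize: seq = [2, 5, 1, 5, 5, 2]
Entering loop: for v in seq:

After execution: mult = 500
500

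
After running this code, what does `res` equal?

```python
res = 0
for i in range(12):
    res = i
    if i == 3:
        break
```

Let's trace through this code step by step.

Initialize: res = 0
Entering loop: for i in range(12):

After execution: res = 3
3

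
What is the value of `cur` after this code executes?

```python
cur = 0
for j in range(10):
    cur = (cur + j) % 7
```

Let's trace through this code step by step.

Initialize: cur = 0
Entering loop: for j in range(10):

After execution: cur = 3
3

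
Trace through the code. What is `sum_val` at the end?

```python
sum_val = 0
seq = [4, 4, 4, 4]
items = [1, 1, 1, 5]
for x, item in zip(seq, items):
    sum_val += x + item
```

Let's trace through this code step by step.

Initialize: sum_val = 0
Initialize: seq = [4, 4, 4, 4]
Initialize: items = [1, 1, 1, 5]
Entering loop: for x, item in zip(seq, items):

After execution: sum_val = 24
24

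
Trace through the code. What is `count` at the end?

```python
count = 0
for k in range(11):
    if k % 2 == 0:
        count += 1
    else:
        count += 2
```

Let's trace through this code step by step.

Initialize: count = 0
Entering loop: for k in range(11):

After execution: count = 16
16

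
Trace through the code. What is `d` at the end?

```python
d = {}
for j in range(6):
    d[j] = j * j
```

Let's trace through this code step by step.

Initialize: d = {}
Entering loop: for j in range(6):

After execution: d = {0: 0, 1: 1, 2: 4, 3: 9, 4: 16, 5: 25}
{0: 0, 1: 1, 2: 4, 3: 9, 4: 16, 5: 25}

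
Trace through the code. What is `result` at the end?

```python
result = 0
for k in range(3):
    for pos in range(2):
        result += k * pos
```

Let's trace through this code step by step.

Initialize: result = 0
Entering loop: for k in range(3):

After execution: result = 3
3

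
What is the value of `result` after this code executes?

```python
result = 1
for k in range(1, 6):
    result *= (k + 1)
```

Let's trace through this code step by step.

Initialize: result = 1
Entering loop: for k in range(1, 6):

After execution: result = 720
720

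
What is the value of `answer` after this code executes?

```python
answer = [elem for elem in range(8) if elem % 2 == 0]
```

Let's trace through this code step by step.

Initialize: answer = [elem for elem in range(8) if elem % 2 == 0]

After execution: answer = [0, 2, 4, 6]
[0, 2, 4, 6]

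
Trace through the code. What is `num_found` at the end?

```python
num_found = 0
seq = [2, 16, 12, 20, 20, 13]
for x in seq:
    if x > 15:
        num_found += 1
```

Let's trace through this code step by step.

Initialize: num_found = 0
Initialize: seq = [2, 16, 12, 20, 20, 13]
Entering loop: for x in seq:

After execution: num_found = 3
3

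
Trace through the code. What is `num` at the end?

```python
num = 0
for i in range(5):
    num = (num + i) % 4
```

Let's trace through this code step by step.

Initialize: num = 0
Entering loop: for i in range(5):

After execution: num = 2
2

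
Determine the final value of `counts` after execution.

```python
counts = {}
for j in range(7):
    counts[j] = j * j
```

Let's trace through this code step by step.

Initialize: counts = {}
Entering loop: for j in range(7):

After execution: counts = {0: 0, 1: 1, 2: 4, 3: 9, 4: 16, 5: 25, 6: 36}
{0: 0, 1: 1, 2: 4, 3: 9, 4: 16, 5: 25, 6: 36}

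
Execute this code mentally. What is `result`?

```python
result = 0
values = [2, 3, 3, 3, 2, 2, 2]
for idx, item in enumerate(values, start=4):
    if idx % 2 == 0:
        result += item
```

Let's trace through this code step by step.

Initialize: result = 0
Initialize: values = [2, 3, 3, 3, 2, 2, 2]
Entering loop: for idx, item in enumerate(values, start=4):

After execution: result = 9
9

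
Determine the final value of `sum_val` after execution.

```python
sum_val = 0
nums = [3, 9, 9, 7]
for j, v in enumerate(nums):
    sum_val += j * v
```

Let's trace through this code step by step.

Initialize: sum_val = 0
Initialize: nums = [3, 9, 9, 7]
Entering loop: for j, v in enumerate(nums):

After execution: sum_val = 48
48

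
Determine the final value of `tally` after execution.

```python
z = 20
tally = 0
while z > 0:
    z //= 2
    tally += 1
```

Let's trace through this code step by step.

Initialize: z = 20
Initialize: tally = 0
Entering loop: while z > 0:

After execution: tally = 5
5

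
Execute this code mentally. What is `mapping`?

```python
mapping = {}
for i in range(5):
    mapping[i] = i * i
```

Let's trace through this code step by step.

Initialize: mapping = {}
Entering loop: for i in range(5):

After execution: mapping = {0: 0, 1: 1, 2: 4, 3: 9, 4: 16}
{0: 0, 1: 1, 2: 4, 3: 9, 4: 16}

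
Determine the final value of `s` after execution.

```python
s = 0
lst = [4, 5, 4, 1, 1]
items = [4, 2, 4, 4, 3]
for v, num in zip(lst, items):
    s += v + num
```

Let's trace through this code step by step.

Initialize: s = 0
Initialize: lst = [4, 5, 4, 1, 1]
Initialize: items = [4, 2, 4, 4, 3]
Entering loop: for v, num in zip(lst, items):

After execution: s = 32
32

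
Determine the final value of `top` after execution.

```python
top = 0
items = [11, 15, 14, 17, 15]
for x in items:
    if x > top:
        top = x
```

Let's trace through this code step by step.

Initialize: top = 0
Initialize: items = [11, 15, 14, 17, 15]
Entering loop: for x in items:

After execution: top = 17
17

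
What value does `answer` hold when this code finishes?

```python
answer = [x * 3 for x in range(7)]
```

Let's trace through this code step by step.

Initialize: answer = [x * 3 for x in range(7)]

After execution: answer = [0, 3, 6, 9, 12, 15, 18]
[0, 3, 6, 9, 12, 15, 18]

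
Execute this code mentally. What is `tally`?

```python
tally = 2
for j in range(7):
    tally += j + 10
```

Let's trace through this code step by step.

Initialize: tally = 2
Entering loop: for j in range(7):

After execution: tally = 93
93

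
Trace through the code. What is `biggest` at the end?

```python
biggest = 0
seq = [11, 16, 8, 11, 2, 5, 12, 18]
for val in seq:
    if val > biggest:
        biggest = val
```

Let's trace through this code step by step.

Initialize: biggest = 0
Initialize: seq = [11, 16, 8, 11, 2, 5, 12, 18]
Entering loop: for val in seq:

After execution: biggest = 18
18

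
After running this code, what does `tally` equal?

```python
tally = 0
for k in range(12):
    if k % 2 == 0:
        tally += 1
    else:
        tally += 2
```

Let's trace through this code step by step.

Initialize: tally = 0
Entering loop: for k in range(12):

After execution: tally = 18
18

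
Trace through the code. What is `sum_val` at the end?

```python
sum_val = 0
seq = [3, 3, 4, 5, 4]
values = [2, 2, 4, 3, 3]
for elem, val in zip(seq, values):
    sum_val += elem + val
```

Let's trace through this code step by step.

Initialize: sum_val = 0
Initialize: seq = [3, 3, 4, 5, 4]
Initialize: values = [2, 2, 4, 3, 3]
Entering loop: for elem, val in zip(seq, values):

After execution: sum_val = 33
33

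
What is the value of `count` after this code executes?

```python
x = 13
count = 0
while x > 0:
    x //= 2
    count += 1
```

Let's trace through this code step by step.

Initialize: x = 13
Initialize: count = 0
Entering loop: while x > 0:

After execution: count = 4
4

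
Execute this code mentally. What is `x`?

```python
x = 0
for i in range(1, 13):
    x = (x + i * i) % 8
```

Let's trace through this code step by step.

Initialize: x = 0
Entering loop: for i in range(1, 13):

After execution: x = 2
2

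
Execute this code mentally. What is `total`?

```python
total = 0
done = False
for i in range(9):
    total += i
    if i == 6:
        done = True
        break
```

Let's trace through this code step by step.

Initialize: total = 0
Initialize: done = False
Entering loop: for i in range(9):

After execution: total = 21
21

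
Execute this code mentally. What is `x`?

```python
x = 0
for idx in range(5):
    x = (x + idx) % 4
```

Let's trace through this code step by step.

Initialize: x = 0
Entering loop: for idx in range(5):

After execution: x = 2
2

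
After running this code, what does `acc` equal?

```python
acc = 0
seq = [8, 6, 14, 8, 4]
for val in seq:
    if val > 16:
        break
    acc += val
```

Let's trace through this code step by step.

Initialize: acc = 0
Initialize: seq = [8, 6, 14, 8, 4]
Entering loop: for val in seq:

After execution: acc = 40
40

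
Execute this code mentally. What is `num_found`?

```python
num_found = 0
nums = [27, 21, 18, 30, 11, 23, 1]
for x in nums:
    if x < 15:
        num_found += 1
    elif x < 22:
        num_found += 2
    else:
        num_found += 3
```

Let's trace through this code step by step.

Initialize: num_found = 0
Initialize: nums = [27, 21, 18, 30, 11, 23, 1]
Entering loop: for x in nums:

After execution: num_found = 15
15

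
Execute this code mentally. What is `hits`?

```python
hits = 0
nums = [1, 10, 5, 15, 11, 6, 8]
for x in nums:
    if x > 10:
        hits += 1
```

Let's trace through this code step by step.

Initialize: hits = 0
Initialize: nums = [1, 10, 5, 15, 11, 6, 8]
Entering loop: for x in nums:

After execution: hits = 2
2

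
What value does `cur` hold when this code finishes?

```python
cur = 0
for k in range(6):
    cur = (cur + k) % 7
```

Let's trace through this code step by step.

Initialize: cur = 0
Entering loop: for k in range(6):

After execution: cur = 1
1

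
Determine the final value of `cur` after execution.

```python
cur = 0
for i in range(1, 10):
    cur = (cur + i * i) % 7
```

Let's trace through this code step by step.

Initialize: cur = 0
Entering loop: for i in range(1, 10):

After execution: cur = 5
5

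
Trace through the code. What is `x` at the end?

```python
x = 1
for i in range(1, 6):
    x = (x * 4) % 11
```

Let's trace through this code step by step.

Initialize: x = 1
Entering loop: for i in range(1, 6):

After execution: x = 1
1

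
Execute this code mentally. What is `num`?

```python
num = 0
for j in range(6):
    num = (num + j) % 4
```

Let's trace through this code step by step.

Initialize: num = 0
Entering loop: for j in range(6):

After execution: num = 3
3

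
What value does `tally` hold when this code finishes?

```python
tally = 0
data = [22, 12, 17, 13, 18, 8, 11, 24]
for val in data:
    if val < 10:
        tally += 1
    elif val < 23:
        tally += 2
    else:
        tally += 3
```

Let's trace through this code step by step.

Initialize: tally = 0
Initialize: data = [22, 12, 17, 13, 18, 8, 11, 24]
Entering loop: for val in data:

After execution: tally = 16
16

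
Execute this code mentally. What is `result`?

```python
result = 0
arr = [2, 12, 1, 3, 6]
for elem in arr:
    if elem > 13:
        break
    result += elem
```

Let's trace through this code step by step.

Initialize: result = 0
Initialize: arr = [2, 12, 1, 3, 6]
Entering loop: for elem in arr:

After execution: result = 24
24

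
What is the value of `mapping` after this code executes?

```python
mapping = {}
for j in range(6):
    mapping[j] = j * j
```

Let's trace through this code step by step.

Initialize: mapping = {}
Entering loop: for j in range(6):

After execution: mapping = {0: 0, 1: 1, 2: 4, 3: 9, 4: 16, 5: 25}
{0: 0, 1: 1, 2: 4, 3: 9, 4: 16, 5: 25}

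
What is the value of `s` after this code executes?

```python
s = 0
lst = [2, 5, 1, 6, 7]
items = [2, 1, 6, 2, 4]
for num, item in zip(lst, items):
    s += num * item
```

Let's trace through this code step by step.

Initialize: s = 0
Initialize: lst = [2, 5, 1, 6, 7]
Initialize: items = [2, 1, 6, 2, 4]
Entering loop: for num, item in zip(lst, items):

After execution: s = 55
55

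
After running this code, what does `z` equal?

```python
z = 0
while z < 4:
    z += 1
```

Let's trace through this code step by step.

Initialize: z = 0
Entering loop: while z < 4:

After execution: z = 4
4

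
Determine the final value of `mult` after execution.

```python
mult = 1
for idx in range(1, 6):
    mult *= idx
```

Let's trace through this code step by step.

Initialize: mult = 1
Entering loop: for idx in range(1, 6):

After execution: mult = 120
120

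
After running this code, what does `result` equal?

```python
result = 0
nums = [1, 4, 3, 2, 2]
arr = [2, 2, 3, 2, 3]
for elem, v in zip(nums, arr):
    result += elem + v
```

Let's trace through this code step by step.

Initialize: result = 0
Initialize: nums = [1, 4, 3, 2, 2]
Initialize: arr = [2, 2, 3, 2, 3]
Entering loop: for elem, v in zip(nums, arr):

After execution: result = 24
24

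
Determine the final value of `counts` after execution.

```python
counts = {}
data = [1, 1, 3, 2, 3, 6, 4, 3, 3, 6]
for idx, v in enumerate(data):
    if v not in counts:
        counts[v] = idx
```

Let's trace through this code step by step.

Initialize: counts = {}
Initialize: data = [1, 1, 3, 2, 3, 6, 4, 3, 3, 6]
Entering loop: for idx, v in enumerate(data):

After execution: counts = {1: 0, 3: 2, 2: 3, 6: 5, 4: 6}
{1: 0, 3: 2, 2: 3, 6: 5, 4: 6}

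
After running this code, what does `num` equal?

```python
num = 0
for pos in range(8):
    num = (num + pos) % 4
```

Let's trace through this code step by step.

Initialize: num = 0
Entering loop: for pos in range(8):

After execution: num = 0
0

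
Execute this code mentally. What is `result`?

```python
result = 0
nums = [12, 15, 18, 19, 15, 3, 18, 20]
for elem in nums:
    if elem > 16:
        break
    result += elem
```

Let's trace through this code step by step.

Initialize: result = 0
Initialize: nums = [12, 15, 18, 19, 15, 3, 18, 20]
Entering loop: for elem in nums:

After execution: result = 27
27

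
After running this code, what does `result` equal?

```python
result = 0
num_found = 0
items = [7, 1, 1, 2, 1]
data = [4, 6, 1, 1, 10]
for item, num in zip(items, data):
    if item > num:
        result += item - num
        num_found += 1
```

Let's trace through this code step by step.

Initialize: result = 0
Initialize: num_found = 0
Initialize: items = [7, 1, 1, 2, 1]
Initialize: data = [4, 6, 1, 1, 10]
Entering loop: for item, num in zip(items, data):

After execution: result = 4
4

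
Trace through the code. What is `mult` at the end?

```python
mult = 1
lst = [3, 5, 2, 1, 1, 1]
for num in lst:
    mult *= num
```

Let's trace through this code step by step.

Initialize: mult = 1
Initialize: lst = [3, 5, 2, 1, 1, 1]
Entering loop: for num in lst:

After execution: mult = 30
30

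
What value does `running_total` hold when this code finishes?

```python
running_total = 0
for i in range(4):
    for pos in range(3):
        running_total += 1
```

Let's trace through this code step by step.

Initialize: running_total = 0
Entering loop: for i in range(4):

After execution: running_total = 12
12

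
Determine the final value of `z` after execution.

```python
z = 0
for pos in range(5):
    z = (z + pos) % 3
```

Let's trace through this code step by step.

Initialize: z = 0
Entering loop: for pos in range(5):

After execution: z = 1
1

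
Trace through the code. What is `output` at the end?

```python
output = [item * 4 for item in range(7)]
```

Let's trace through this code step by step.

Initialize: output = [item * 4 for item in range(7)]

After execution: output = [0, 4, 8, 12, 16, 20, 24]
[0, 4, 8, 12, 16, 20, 24]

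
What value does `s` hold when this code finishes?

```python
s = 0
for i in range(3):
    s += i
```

Let's trace through this code step by step.

Initialize: s = 0
Entering loop: for i in range(3):

After execution: s = 3
3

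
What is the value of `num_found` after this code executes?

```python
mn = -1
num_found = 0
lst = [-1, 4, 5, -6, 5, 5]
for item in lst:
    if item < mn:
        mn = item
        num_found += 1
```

Let's trace through this code step by step.

Initialize: mn = -1
Initialize: num_found = 0
Initialize: lst = [-1, 4, 5, -6, 5, 5]
Entering loop: for item in lst:

After execution: num_found = 1
1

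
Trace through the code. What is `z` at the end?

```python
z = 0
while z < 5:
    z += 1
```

Let's trace through this code step by step.

Initialize: z = 0
Entering loop: while z < 5:

After execution: z = 5
5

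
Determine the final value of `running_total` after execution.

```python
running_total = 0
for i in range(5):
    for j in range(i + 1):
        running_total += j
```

Let's trace through this code step by step.

Initialize: running_total = 0
Entering loop: for i in range(5):

After execution: running_total = 20
20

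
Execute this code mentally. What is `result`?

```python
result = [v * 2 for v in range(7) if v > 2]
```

Let's trace through this code step by step.

Initialize: result = [v * 2 for v in range(7) if v > 2]

After execution: result = [6, 8, 10, 12]
[6, 8, 10, 12]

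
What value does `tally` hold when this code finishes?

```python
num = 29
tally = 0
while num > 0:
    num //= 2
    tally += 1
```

Let's trace through this code step by step.

Initialize: num = 29
Initialize: tally = 0
Entering loop: while num > 0:

After execution: tally = 5
5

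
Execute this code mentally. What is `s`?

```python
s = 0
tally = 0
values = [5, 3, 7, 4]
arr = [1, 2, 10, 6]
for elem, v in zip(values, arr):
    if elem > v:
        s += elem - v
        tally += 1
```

Let's trace through this code step by step.

Initialize: s = 0
Initialize: tally = 0
Initialize: values = [5, 3, 7, 4]
Initialize: arr = [1, 2, 10, 6]
Entering loop: for elem, v in zip(values, arr):

After execution: s = 5
5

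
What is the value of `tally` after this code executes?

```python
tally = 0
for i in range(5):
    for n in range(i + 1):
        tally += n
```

Let's trace through this code step by step.

Initialize: tally = 0
Entering loop: for i in range(5):

After execution: tally = 20
20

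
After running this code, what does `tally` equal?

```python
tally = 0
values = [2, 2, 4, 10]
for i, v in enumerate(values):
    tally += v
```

Let's trace through this code step by step.

Initialize: tally = 0
Initialize: values = [2, 2, 4, 10]
Entering loop: for i, v in enumerate(values):

After execution: tally = 18
18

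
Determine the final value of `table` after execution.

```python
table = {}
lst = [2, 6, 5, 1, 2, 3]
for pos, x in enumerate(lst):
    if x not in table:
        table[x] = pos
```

Let's trace through this code step by step.

Initialize: table = {}
Initialize: lst = [2, 6, 5, 1, 2, 3]
Entering loop: for pos, x in enumerate(lst):

After execution: table = {2: 0, 6: 1, 5: 2, 1: 3, 3: 5}
{2: 0, 6: 1, 5: 2, 1: 3, 3: 5}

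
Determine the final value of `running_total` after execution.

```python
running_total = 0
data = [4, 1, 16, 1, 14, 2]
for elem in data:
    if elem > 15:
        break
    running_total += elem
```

Let's trace through this code step by step.

Initialize: running_total = 0
Initialize: data = [4, 1, 16, 1, 14, 2]
Entering loop: for elem in data:

After execution: running_total = 5
5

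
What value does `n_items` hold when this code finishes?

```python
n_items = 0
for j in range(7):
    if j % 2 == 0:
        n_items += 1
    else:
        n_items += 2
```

Let's trace through this code step by step.

Initialize: n_items = 0
Entering loop: for j in range(7):

After execution: n_items = 10
10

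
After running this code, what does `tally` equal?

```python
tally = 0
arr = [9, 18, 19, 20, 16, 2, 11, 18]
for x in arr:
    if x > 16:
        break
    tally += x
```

Let's trace through this code step by step.

Initialize: tally = 0
Initialize: arr = [9, 18, 19, 20, 16, 2, 11, 18]
Entering loop: for x in arr:

After execution: tally = 9
9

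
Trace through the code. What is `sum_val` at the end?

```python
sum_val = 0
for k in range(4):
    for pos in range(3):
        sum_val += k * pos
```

Let's trace through this code step by step.

Initialize: sum_val = 0
Entering loop: for k in range(4):

After execution: sum_val = 18
18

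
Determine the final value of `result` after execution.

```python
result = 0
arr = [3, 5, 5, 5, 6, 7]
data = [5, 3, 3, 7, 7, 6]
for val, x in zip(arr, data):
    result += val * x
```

Let's trace through this code step by step.

Initialize: result = 0
Initialize: arr = [3, 5, 5, 5, 6, 7]
Initialize: data = [5, 3, 3, 7, 7, 6]
Entering loop: for val, x in zip(arr, data):

After execution: result = 164
164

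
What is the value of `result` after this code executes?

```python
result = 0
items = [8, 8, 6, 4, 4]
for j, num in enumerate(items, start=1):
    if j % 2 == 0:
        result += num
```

Let's trace through this code step by step.

Initialize: result = 0
Initialize: items = [8, 8, 6, 4, 4]
Entering loop: for j, num in enumerate(items, start=1):

After execution: result = 12
12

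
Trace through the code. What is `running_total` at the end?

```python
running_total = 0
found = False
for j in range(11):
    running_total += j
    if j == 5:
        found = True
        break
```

Let's trace through this code step by step.

Initialize: running_total = 0
Initialize: found = False
Entering loop: for j in range(11):

After execution: running_total = 15
15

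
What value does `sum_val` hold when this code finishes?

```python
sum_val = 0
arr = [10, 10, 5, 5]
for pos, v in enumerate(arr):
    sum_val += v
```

Let's trace through this code step by step.

Initialize: sum_val = 0
Initialize: arr = [10, 10, 5, 5]
Entering loop: for pos, v in enumerate(arr):

After execution: sum_val = 30
30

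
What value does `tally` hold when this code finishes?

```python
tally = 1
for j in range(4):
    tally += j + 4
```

Let's trace through this code step by step.

Initialize: tally = 1
Entering loop: for j in range(4):

After execution: tally = 23
23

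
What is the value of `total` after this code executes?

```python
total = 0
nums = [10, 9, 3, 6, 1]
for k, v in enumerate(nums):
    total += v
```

Let's trace through this code step by step.

Initialize: total = 0
Initialize: nums = [10, 9, 3, 6, 1]
Entering loop: for k, v in enumerate(nums):

After execution: total = 29
29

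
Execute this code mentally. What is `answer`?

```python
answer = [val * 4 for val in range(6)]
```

Let's trace through this code step by step.

Initialize: answer = [val * 4 for val in range(6)]

After execution: answer = [0, 4, 8, 12, 16, 20]
[0, 4, 8, 12, 16, 20]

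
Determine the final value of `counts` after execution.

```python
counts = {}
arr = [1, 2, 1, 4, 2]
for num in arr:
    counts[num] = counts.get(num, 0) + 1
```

Let's trace through this code step by step.

Initialize: counts = {}
Initialize: arr = [1, 2, 1, 4, 2]
Entering loop: for num in arr:

After execution: counts = {1: 2, 2: 2, 4: 1}
{1: 2, 2: 2, 4: 1}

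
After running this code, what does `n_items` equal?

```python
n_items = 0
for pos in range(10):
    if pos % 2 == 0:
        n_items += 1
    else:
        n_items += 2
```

Let's trace through this code step by step.

Initialize: n_items = 0
Entering loop: for pos in range(10):

After execution: n_items = 15
15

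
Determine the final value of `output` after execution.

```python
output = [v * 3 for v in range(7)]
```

Let's trace through this code step by step.

Initialize: output = [v * 3 for v in range(7)]

After execution: output = [0, 3, 6, 9, 12, 15, 18]
[0, 3, 6, 9, 12, 15, 18]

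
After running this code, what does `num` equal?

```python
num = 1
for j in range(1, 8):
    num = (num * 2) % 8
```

Let's trace through this code step by step.

Initialize: num = 1
Entering loop: for j in range(1, 8):

After execution: num = 0
0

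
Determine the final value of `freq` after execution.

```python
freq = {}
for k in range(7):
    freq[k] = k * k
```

Let's trace through this code step by step.

Initialize: freq = {}
Entering loop: for k in range(7):

After execution: freq = {0: 0, 1: 1, 2: 4, 3: 9, 4: 16, 5: 25, 6: 36}
{0: 0, 1: 1, 2: 4, 3: 9, 4: 16, 5: 25, 6: 36}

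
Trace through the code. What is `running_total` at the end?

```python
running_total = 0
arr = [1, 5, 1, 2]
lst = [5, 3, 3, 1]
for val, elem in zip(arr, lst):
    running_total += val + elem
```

Let's trace through this code step by step.

Initialize: running_total = 0
Initialize: arr = [1, 5, 1, 2]
Initialize: lst = [5, 3, 3, 1]
Entering loop: for val, elem in zip(arr, lst):

After execution: running_total = 21
21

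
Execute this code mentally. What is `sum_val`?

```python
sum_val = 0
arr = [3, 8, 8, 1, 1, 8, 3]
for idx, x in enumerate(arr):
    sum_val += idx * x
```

Let's trace through this code step by step.

Initialize: sum_val = 0
Initialize: arr = [3, 8, 8, 1, 1, 8, 3]
Entering loop: for idx, x in enumerate(arr):

After execution: sum_val = 89
89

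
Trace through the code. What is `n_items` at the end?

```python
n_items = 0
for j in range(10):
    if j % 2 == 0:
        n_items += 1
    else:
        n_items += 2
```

Let's trace through this code step by step.

Initialize: n_items = 0
Entering loop: for j in range(10):

After execution: n_items = 15
15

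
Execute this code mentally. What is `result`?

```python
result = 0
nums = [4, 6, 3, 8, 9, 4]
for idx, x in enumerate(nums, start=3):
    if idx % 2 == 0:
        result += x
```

Let's trace through this code step by step.

Initialize: result = 0
Initialize: nums = [4, 6, 3, 8, 9, 4]
Entering loop: for idx, x in enumerate(nums, start=3):

After execution: result = 18
18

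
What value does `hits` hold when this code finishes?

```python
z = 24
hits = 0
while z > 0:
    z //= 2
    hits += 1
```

Let's trace through this code step by step.

Initialize: z = 24
Initialize: hits = 0
Entering loop: while z > 0:

After execution: hits = 5
5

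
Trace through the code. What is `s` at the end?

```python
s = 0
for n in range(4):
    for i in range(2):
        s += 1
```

Let's trace through this code step by step.

Initialize: s = 0
Entering loop: for n in range(4):

After execution: s = 8
8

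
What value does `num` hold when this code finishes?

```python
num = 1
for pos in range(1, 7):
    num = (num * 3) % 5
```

Let's trace through this code step by step.

Initialize: num = 1
Entering loop: for pos in range(1, 7):

After execution: num = 4
4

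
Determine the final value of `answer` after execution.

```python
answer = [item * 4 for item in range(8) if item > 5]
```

Let's trace through this code step by step.

Initialize: answer = [item * 4 for item in range(8) if item > 5]

After execution: answer = [24, 28]
[24, 28]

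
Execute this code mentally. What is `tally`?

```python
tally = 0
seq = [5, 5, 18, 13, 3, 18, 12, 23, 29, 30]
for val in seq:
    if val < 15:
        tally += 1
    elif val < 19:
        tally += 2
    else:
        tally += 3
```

Let's trace through this code step by step.

Initialize: tally = 0
Initialize: seq = [5, 5, 18, 13, 3, 18, 12, 23, 29, 30]
Entering loop: for val in seq:

After execution: tally = 18
18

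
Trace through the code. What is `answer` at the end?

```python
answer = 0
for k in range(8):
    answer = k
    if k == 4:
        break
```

Let's trace through this code step by step.

Initialize: answer = 0
Entering loop: for k in range(8):

After execution: answer = 4
4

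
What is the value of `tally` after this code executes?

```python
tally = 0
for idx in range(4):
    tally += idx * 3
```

Let's trace through this code step by step.

Initialize: tally = 0
Entering loop: for idx in range(4):

After execution: tally = 18
18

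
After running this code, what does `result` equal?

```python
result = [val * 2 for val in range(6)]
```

Let's trace through this code step by step.

Initialize: result = [val * 2 for val in range(6)]

After execution: result = [0, 2, 4, 6, 8, 10]
[0, 2, 4, 6, 8, 10]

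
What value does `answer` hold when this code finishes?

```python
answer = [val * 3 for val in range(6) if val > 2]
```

Let's trace through this code step by step.

Initialize: answer = [val * 3 for val in range(6) if val > 2]

After execution: answer = [9, 12, 15]
[9, 12, 15]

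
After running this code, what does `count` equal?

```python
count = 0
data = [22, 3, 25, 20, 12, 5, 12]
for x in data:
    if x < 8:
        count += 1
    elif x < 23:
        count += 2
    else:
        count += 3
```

Let's trace through this code step by step.

Initialize: count = 0
Initialize: data = [22, 3, 25, 20, 12, 5, 12]
Entering loop: for x in data:

After execution: count = 13
13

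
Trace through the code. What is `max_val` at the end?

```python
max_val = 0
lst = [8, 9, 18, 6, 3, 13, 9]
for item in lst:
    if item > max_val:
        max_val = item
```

Let's trace through this code step by step.

Initialize: max_val = 0
Initialize: lst = [8, 9, 18, 6, 3, 13, 9]
Entering loop: for item in lst:

After execution: max_val = 18
18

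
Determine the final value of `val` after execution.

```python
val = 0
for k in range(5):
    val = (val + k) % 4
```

Let's trace through this code step by step.

Initialize: val = 0
Entering loop: for k in range(5):

After execution: val = 2
2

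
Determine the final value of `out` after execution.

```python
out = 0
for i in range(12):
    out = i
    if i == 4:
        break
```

Let's trace through this code step by step.

Initialize: out = 0
Entering loop: for i in range(12):

After execution: out = 4
4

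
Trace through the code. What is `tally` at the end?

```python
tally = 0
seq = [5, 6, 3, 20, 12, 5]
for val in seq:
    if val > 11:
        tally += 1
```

Let's trace through this code step by step.

Initialize: tally = 0
Initialize: seq = [5, 6, 3, 20, 12, 5]
Entering loop: for val in seq:

After execution: tally = 2
2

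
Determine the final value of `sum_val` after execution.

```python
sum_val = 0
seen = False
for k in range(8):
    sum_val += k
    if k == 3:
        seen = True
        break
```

Let's trace through this code step by step.

Initialize: sum_val = 0
Initialize: seen = False
Entering loop: for k in range(8):

After execution: sum_val = 6
6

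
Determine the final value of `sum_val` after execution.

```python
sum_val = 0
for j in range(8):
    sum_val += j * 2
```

Let's trace through this code step by step.

Initialize: sum_val = 0
Entering loop: for j in range(8):

After execution: sum_val = 56
56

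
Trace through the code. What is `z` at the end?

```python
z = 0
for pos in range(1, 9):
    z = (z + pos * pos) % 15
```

Let's trace through this code step by step.

Initialize: z = 0
Entering loop: for pos in range(1, 9):

After execution: z = 9
9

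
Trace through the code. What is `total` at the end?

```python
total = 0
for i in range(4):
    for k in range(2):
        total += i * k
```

Let's trace through this code step by step.

Initialize: total = 0
Entering loop: for i in range(4):

After execution: total = 6
6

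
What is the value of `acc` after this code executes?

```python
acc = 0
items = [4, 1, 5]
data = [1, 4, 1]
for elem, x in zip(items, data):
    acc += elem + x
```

Let's trace through this code step by step.

Initialize: acc = 0
Initialize: items = [4, 1, 5]
Initialize: data = [1, 4, 1]
Entering loop: for elem, x in zip(items, data):

After execution: acc = 16
16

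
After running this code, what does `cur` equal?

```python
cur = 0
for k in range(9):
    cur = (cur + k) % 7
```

Let's trace through this code step by step.

Initialize: cur = 0
Entering loop: for k in range(9):

After execution: cur = 1
1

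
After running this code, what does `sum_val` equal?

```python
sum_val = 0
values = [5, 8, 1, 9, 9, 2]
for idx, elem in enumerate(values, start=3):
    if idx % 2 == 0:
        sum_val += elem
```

Let's trace through this code step by step.

Initialize: sum_val = 0
Initialize: values = [5, 8, 1, 9, 9, 2]
Entering loop: for idx, elem in enumerate(values, start=3):

After execution: sum_val = 19
19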